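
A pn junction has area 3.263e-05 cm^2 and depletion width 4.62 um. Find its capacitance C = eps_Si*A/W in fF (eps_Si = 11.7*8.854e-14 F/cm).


Step 1: eps_Si = 11.7 * 8.854e-14 = 1.035918e-12 F/cm
Step 2: W in cm = 4.62 * 1e-4 = 4.62e-04 cm
Step 3: C = 1.035918e-12 * 3.263e-05 / 4.62e-04 = 7.316451e-14 F
Step 4: C = 73.16 fF

73.16


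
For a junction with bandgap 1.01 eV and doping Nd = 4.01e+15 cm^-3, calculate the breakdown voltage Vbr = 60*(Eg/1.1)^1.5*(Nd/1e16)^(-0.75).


Step 1: Eg/1.1 = 1.01/1.1 = 0.918182
Step 2: (Eg/1.1)^1.5 = 0.918182^1.5 = 0.879819
Step 3: (Nd/1e16)^(-0.75) = (0.401)^(-0.75) = 1.984457
Step 4: Vbr = 60 * 0.879819 * 1.984457 = 104.8 V

104.8


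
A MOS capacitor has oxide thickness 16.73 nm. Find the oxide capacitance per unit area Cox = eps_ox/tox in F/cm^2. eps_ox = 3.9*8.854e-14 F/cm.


Step 1: eps_ox = 3.9 * 8.854e-14 = 3.45306e-13 F/cm
Step 2: tox in cm = 16.73 nm * 1e-7 = 1.6730e-06 cm
Step 3: Cox = 3.45306e-13 / 1.6730e-06 = 2.06e-07 F/cm^2

2.06e-07


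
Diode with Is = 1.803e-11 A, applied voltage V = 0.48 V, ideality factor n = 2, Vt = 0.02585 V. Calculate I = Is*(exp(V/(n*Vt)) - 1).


Step 1: V/(n*Vt) = 0.48/(2*0.02585) = 9.2843
Step 2: exp(9.2843) = 1.0768e+04
Step 3: I = 1.803e-11 * (1.0768e+04 - 1) = 1.94e-07 A

1.94e-07


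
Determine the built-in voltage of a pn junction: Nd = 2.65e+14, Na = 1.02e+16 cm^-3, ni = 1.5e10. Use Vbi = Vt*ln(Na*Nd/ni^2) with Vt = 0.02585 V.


Step 1: Compute Na*Nd/ni^2 = 1.02e+16 * 2.65e+14 / (1.5e10)^2 = 1.2013e+10
Step 2: ln(1.2013e+10) = 23.2093
Step 3: Vbi = 0.02585 * 23.2093 = 0.6 V

0.6


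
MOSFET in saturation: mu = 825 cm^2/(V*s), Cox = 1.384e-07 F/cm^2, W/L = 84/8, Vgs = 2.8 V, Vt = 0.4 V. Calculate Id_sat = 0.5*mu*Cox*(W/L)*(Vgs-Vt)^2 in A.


Step 1: Overdrive voltage Vov = Vgs - Vt = 2.8 - 0.4 = 2.4 V
Step 2: W/L = 84/8 = 10.5
Step 3: Id = 0.5 * 825 * 1.384e-07 * 10.5 * 2.4^2
Step 4: Id = 3.45e-03 A

3.45e-03


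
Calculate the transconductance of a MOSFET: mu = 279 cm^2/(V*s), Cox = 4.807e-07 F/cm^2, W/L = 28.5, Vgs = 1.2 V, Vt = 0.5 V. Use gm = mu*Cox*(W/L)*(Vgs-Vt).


Step 1: Vov = Vgs - Vt = 1.2 - 0.5 = 0.7 V
Step 2: gm = mu * Cox * (W/L) * Vov
Step 3: gm = 279 * 4.807e-07 * 28.5 * 0.7 = 2.68e-03 S

2.68e-03


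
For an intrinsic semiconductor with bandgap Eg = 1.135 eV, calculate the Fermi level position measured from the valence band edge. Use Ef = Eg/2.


Step 1: For an intrinsic semiconductor, the Fermi level sits at midgap.
Step 2: Ef = Eg / 2 = 1.135 / 2 = 0.5675 eV

0.5675


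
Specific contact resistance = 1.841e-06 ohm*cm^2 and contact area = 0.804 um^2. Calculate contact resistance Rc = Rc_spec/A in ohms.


Step 1: Convert area to cm^2: 0.804 um^2 = 8.0400e-09 cm^2
Step 2: Rc = Rc_spec / A = 1.841e-06 / 8.0400e-09
Step 3: Rc = 2.29e+02 ohms

2.29e+02


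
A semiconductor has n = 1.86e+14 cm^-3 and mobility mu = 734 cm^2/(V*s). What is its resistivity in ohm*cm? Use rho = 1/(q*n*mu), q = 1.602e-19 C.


Step 1: sigma = q * n * mu = 1.602e-19 * 1.86e+14 * 734 = 2.18711e-02 S/cm
Step 2: rho = 1 / sigma = 1 / 2.18711e-02 = 45.72 ohm*cm

45.72


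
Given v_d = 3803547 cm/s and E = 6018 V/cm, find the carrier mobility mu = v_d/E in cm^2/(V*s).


Step 1: mu = v_d / E
Step 2: mu = 3803547 / 6018
Step 3: mu = 632.03 cm^2/(V*s)

632.03


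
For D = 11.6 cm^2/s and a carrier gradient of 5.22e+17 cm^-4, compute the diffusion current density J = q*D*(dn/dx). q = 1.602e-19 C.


Step 1: J = q * D * (dn/dx)
Step 2: J = 1.602e-19 * 11.6 * 5.22e+17
Step 3: J = 9.70e-01 A/cm^2

9.70e-01


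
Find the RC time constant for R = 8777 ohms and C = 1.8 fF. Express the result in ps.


Step 1: tau = R * C
Step 2: tau = 8777 * 1.8 fF = 8777 * 1.8e-15 F
Step 3: tau = 1.57986e-11 s = 15.7986 ps

15.7986


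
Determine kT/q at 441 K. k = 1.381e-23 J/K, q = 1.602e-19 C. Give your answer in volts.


Step 1: kT = 1.381e-23 * 441 = 6.09021e-21 J
Step 2: Vt = kT/q = 6.09021e-21 / 1.602e-19
Step 3: Vt = 0.03802 V

0.03802


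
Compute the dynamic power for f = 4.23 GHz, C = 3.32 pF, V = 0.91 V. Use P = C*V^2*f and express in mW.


Step 1: V^2 = 0.91^2 = 0.8281 V^2
Step 2: P = C*V^2*f = 3.32e-12 F * 0.8281 * 4.23e9 Hz
Step 3: P = 1.162950516e-02 W
Step 4: P = 11.63 mW

11.63


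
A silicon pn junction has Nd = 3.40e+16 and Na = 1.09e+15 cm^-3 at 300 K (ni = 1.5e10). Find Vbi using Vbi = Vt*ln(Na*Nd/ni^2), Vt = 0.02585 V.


Step 1: Compute Na*Nd/ni^2 = 1.09e+15 * 3.40e+16 / (1.5e10)^2 = 1.6471e+11
Step 2: ln(1.6471e+11) = 25.8275
Step 3: Vbi = 0.02585 * 25.8275 = 0.668 V

0.668


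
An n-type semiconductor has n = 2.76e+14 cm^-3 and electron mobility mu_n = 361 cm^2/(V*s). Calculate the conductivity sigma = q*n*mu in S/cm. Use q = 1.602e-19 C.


Step 1: sigma = q * n * mu
Step 2: sigma = 1.602e-19 * 2.76e+14 * 361
Step 3: sigma = 1.596e-02 S/cm

1.596e-02


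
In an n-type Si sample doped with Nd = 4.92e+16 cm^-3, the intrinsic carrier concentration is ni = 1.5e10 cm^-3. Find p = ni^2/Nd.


Step 1: Since Nd >> ni, n ≈ Nd = 4.92e+16 cm^-3
Step 2: p = ni^2 / n = (1.5e10)^2 / 4.92e+16
Step 3: p = 2.25e20 / 4.92e+16 = 4.57e+03 cm^-3

4.57e+03


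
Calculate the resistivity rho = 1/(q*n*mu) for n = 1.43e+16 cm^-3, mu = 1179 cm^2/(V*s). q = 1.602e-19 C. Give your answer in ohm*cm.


Step 1: sigma = q * n * mu = 1.602e-19 * 1.43e+16 * 1179 = 2.70092e+00 S/cm
Step 2: rho = 1 / sigma = 1 / 2.70092e+00 = 0.3702 ohm*cm

0.3702


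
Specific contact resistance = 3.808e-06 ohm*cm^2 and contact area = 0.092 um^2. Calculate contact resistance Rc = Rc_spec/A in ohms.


Step 1: Convert area to cm^2: 0.092 um^2 = 9.2000e-10 cm^2
Step 2: Rc = Rc_spec / A = 3.808e-06 / 9.2000e-10
Step 3: Rc = 4.14e+03 ohms

4.14e+03


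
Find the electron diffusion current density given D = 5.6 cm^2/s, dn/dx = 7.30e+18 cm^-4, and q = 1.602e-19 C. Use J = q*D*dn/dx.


Step 1: J = q * D * (dn/dx)
Step 2: J = 1.602e-19 * 5.6 * 7.30e+18
Step 3: J = 6.55e+00 A/cm^2

6.55e+00


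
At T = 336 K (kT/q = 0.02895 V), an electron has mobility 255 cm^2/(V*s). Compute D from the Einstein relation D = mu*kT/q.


Step 1: D = mu * (kT/q)
Step 2: D = 255 * 0.02895
Step 3: D = 7.38 cm^2/s

7.38


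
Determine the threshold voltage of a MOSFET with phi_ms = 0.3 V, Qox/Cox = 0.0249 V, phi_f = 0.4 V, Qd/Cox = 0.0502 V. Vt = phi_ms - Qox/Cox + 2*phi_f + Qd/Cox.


Step 1: Vt = phi_ms - Qox/Cox + 2*phi_f + Qd/Cox
Step 2: Vt = 0.3 - 0.0249 + 2*0.4 + 0.0502
Step 3: Vt = 0.3 - 0.0249 + 0.8 + 0.0502
Step 4: Vt = 1.1253 V

1.1253


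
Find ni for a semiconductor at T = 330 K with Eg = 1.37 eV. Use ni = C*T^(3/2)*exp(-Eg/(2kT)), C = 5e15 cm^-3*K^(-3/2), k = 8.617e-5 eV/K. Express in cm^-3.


Step 1: Compute kT = 8.617e-5 * 330 = 0.0284361 eV
Step 2: Exponent = -Eg/(2kT) = -1.37/(2*0.0284361) = -24.08910
Step 3: T^(3/2) = 330^1.5 = 5994.75
Step 4: ni = 5e15 * 5994.75 * exp(-24.08910) = 1.04e+09 cm^-3

1.04e+09


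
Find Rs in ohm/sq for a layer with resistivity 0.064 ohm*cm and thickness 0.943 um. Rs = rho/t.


Step 1: Convert thickness to cm: t = 0.943 um = 9.4300e-05 cm
Step 2: Rs = rho / t = 0.064 / 9.4300e-05
Step 3: Rs = 678.7 ohm/sq

678.7


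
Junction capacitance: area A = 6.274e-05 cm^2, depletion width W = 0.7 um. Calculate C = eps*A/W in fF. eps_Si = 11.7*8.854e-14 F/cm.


Step 1: eps_Si = 11.7 * 8.854e-14 = 1.035918e-12 F/cm
Step 2: W in cm = 0.7 * 1e-4 = 7.00e-05 cm
Step 3: C = 1.035918e-12 * 6.274e-05 / 7.00e-05 = 9.284785e-13 F
Step 4: C = 928.48 fF

928.48


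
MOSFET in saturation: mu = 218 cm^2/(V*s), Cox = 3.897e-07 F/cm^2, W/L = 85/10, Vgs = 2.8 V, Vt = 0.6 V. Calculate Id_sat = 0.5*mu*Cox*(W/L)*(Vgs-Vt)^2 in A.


Step 1: Overdrive voltage Vov = Vgs - Vt = 2.8 - 0.6 = 2.2 V
Step 2: W/L = 85/10 = 8.5
Step 3: Id = 0.5 * 218 * 3.897e-07 * 8.5 * 2.2^2
Step 4: Id = 1.75e-03 A

1.75e-03


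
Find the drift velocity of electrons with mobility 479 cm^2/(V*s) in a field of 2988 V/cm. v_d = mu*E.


Step 1: v_d = mu * E
Step 2: v_d = 479 * 2988 = 1431252
Step 3: v_d = 1.43e+06 cm/s

1.43e+06


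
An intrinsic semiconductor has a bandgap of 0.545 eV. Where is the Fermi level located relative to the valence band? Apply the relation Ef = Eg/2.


Step 1: For an intrinsic semiconductor, the Fermi level sits at midgap.
Step 2: Ef = Eg / 2 = 0.545 / 2 = 0.2725 eV

0.2725


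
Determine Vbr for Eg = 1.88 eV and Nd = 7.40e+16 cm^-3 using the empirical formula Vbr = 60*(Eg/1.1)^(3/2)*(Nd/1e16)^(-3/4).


Step 1: Eg/1.1 = 1.88/1.1 = 1.709091
Step 2: (Eg/1.1)^1.5 = 1.709091^1.5 = 2.234332
Step 3: (Nd/1e16)^(-0.75) = (7.4)^(-0.75) = 0.222883
Step 4: Vbr = 60 * 2.234332 * 0.222883 = 29.9 V

29.9


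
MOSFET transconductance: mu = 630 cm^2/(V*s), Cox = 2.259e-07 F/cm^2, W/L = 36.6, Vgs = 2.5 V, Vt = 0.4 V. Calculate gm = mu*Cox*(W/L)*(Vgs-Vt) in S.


Step 1: Vov = Vgs - Vt = 2.5 - 0.4 = 2.1 V
Step 2: gm = mu * Cox * (W/L) * Vov
Step 3: gm = 630 * 2.259e-07 * 36.6 * 2.1 = 1.09e-02 S

1.09e-02


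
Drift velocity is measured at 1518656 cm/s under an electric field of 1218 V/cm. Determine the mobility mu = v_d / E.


Step 1: mu = v_d / E
Step 2: mu = 1518656 / 1218
Step 3: mu = 1246.84 cm^2/(V*s)

1246.84


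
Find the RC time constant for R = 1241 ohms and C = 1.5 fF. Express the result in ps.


Step 1: tau = R * C
Step 2: tau = 1241 * 1.5 fF = 1241 * 1.5e-15 F
Step 3: tau = 1.8615e-12 s = 1.8615 ps

1.8615


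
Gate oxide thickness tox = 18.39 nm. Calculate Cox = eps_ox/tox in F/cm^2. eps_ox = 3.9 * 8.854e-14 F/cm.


Step 1: eps_ox = 3.9 * 8.854e-14 = 3.45306e-13 F/cm
Step 2: tox in cm = 18.39 nm * 1e-7 = 1.8390e-06 cm
Step 3: Cox = 3.45306e-13 / 1.8390e-06 = 1.88e-07 F/cm^2

1.88e-07


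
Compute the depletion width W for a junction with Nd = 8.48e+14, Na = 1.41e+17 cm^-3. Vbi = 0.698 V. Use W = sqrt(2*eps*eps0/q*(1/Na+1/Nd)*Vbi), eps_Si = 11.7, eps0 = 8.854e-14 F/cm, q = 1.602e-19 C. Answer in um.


Step 1: 1/Na + 1/Nd = 1/1.41e+17 + 1/8.48e+14 = 1.18634e-15
Step 2: 2*eps*eps0/q = 2*11.7*8.854e-14/1.602e-19 = 1.293281e+07
Step 3: W^2 = 1.293281e+07 * 1.18634e-15 * 0.698 = 1.07092e-08
Step 4: W = sqrt(1.07092e-08) = 1.035e-04 cm = 1.035 um

1.035


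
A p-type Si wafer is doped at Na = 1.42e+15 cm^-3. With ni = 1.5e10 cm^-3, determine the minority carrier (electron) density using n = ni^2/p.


Step 1: Majority hole concentration p ≈ Na = 1.42e+15 cm^-3
Step 2: n = ni^2 / Na = (1.5e10)^2 / 1.42e+15
Step 3: n = 1.58e+05 cm^-3

1.58e+05


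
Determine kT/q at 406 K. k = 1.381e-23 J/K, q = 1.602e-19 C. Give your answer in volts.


Step 1: kT = 1.381e-23 * 406 = 5.60686e-21 J
Step 2: Vt = kT/q = 5.60686e-21 / 1.602e-19
Step 3: Vt = 0.035 V

0.035


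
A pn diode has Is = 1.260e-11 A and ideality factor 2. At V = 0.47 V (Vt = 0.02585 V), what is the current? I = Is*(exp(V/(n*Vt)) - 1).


Step 1: V/(n*Vt) = 0.47/(2*0.02585) = 9.0909
Step 2: exp(9.0909) = 8.8742e+03
Step 3: I = 1.260e-11 * (8.8742e+03 - 1) = 1.12e-07 A

1.12e-07


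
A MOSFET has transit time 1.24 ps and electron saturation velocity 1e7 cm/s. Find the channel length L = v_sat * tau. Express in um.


Step 1: tau in seconds = 1.24 ps * 1e-12 = 1.2400e-12 s
Step 2: L = v_sat * tau = 1e7 * 1.2400e-12 = 1.2400e-05 cm
Step 3: L in um = 1.2400e-05 * 1e4 = 0.124 um

0.124


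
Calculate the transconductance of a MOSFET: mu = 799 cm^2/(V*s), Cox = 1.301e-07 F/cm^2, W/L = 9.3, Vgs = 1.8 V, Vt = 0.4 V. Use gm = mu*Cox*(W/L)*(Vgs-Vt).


Step 1: Vov = Vgs - Vt = 1.8 - 0.4 = 1.4 V
Step 2: gm = mu * Cox * (W/L) * Vov
Step 3: gm = 799 * 1.301e-07 * 9.3 * 1.4 = 1.35e-03 S

1.35e-03


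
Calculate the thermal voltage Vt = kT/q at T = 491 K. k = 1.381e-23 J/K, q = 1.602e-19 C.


Step 1: kT = 1.381e-23 * 491 = 6.78071e-21 J
Step 2: Vt = kT/q = 6.78071e-21 / 1.602e-19
Step 3: Vt = 0.04233 V

0.04233


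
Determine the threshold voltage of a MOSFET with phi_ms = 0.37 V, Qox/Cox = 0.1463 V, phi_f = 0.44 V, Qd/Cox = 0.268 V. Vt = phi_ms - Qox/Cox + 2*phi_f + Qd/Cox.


Step 1: Vt = phi_ms - Qox/Cox + 2*phi_f + Qd/Cox
Step 2: Vt = 0.37 - 0.1463 + 2*0.44 + 0.268
Step 3: Vt = 0.37 - 0.1463 + 0.88 + 0.268
Step 4: Vt = 1.3717 V

1.3717


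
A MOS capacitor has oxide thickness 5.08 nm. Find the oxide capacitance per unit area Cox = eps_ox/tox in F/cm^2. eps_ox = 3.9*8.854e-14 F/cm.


Step 1: eps_ox = 3.9 * 8.854e-14 = 3.45306e-13 F/cm
Step 2: tox in cm = 5.08 nm * 1e-7 = 5.0800e-07 cm
Step 3: Cox = 3.45306e-13 / 5.0800e-07 = 6.80e-07 F/cm^2

6.80e-07


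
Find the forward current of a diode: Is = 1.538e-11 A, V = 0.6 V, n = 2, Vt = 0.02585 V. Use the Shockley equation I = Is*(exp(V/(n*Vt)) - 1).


Step 1: V/(n*Vt) = 0.6/(2*0.02585) = 11.6054
Step 2: exp(11.6054) = 1.0969e+05
Step 3: I = 1.538e-11 * (1.0969e+05 - 1) = 1.69e-06 A

1.69e-06


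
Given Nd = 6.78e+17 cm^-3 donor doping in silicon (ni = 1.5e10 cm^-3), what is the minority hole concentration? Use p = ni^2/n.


Step 1: Since Nd >> ni, n ≈ Nd = 6.78e+17 cm^-3
Step 2: p = ni^2 / n = (1.5e10)^2 / 6.78e+17
Step 3: p = 2.25e20 / 6.78e+17 = 3.32e+02 cm^-3

3.32e+02


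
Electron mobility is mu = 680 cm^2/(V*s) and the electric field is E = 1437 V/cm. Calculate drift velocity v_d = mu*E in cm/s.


Step 1: v_d = mu * E
Step 2: v_d = 680 * 1437 = 977160
Step 3: v_d = 9.77e+05 cm/s

9.77e+05


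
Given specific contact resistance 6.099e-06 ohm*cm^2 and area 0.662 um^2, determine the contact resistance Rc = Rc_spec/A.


Step 1: Convert area to cm^2: 0.662 um^2 = 6.6200e-09 cm^2
Step 2: Rc = Rc_spec / A = 6.099e-06 / 6.6200e-09
Step 3: Rc = 9.21e+02 ohms

9.21e+02


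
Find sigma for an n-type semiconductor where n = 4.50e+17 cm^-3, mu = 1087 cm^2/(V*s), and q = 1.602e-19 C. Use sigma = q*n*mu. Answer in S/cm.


Step 1: sigma = q * n * mu
Step 2: sigma = 1.602e-19 * 4.50e+17 * 1087
Step 3: sigma = 7.836e+01 S/cm

7.836e+01


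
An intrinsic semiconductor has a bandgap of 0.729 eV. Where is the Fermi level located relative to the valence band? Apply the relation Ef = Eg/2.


Step 1: For an intrinsic semiconductor, the Fermi level sits at midgap.
Step 2: Ef = Eg / 2 = 0.729 / 2 = 0.3645 eV

0.3645


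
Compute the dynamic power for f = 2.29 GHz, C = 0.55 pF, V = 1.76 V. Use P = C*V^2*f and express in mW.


Step 1: V^2 = 1.76^2 = 3.0976 V^2
Step 2: P = C*V^2*f = 0.55e-12 F * 3.0976 * 2.29e9 Hz
Step 3: P = 3.9014272e-03 W
Step 4: P = 3.901 mW

3.901


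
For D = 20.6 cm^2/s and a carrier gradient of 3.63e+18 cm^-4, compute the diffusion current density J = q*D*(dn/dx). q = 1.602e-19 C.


Step 1: J = q * D * (dn/dx)
Step 2: J = 1.602e-19 * 20.6 * 3.63e+18
Step 3: J = 1.20e+01 A/cm^2

1.20e+01


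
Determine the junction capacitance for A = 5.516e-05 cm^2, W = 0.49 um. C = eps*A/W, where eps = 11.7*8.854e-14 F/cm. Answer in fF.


Step 1: eps_Si = 11.7 * 8.854e-14 = 1.035918e-12 F/cm
Step 2: W in cm = 0.49 * 1e-4 = 4.90e-05 cm
Step 3: C = 1.035918e-12 * 5.516e-05 / 4.90e-05 = 1.166148e-12 F
Step 4: C = 1166.15 fF

1166.15


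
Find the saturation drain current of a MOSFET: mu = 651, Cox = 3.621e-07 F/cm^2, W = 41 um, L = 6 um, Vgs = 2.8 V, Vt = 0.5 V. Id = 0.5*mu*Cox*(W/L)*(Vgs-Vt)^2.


Step 1: Overdrive voltage Vov = Vgs - Vt = 2.8 - 0.5 = 2.3 V
Step 2: W/L = 41/6 = 6.83333
Step 3: Id = 0.5 * 651 * 3.621e-07 * 6.83333 * 2.3^2
Step 4: Id = 4.26e-03 A

4.26e-03


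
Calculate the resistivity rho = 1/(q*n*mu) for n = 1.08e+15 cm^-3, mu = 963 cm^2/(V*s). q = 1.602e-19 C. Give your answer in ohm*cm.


Step 1: sigma = q * n * mu = 1.602e-19 * 1.08e+15 * 963 = 1.66614e-01 S/cm
Step 2: rho = 1 / sigma = 1 / 1.66614e-01 = 6.002 ohm*cm

6.002


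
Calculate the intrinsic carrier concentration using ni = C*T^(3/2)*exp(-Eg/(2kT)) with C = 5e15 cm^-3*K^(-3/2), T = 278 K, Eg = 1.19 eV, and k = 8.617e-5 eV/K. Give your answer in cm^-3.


Step 1: Compute kT = 8.617e-5 * 278 = 0.02395526 eV
Step 2: Exponent = -Eg/(2kT) = -1.19/(2*0.02395526) = -24.83797
Step 3: T^(3/2) = 278^1.5 = 4635.19
Step 4: ni = 5e15 * 4635.19 * exp(-24.83797) = 3.78e+08 cm^-3

3.78e+08


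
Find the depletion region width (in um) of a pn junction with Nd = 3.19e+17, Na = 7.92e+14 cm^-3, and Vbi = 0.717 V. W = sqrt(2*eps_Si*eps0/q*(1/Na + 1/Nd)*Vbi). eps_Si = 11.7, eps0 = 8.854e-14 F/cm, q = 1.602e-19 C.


Step 1: 1/Na + 1/Nd = 1/7.92e+14 + 1/3.19e+17 = 1.26576e-15
Step 2: 2*eps*eps0/q = 2*11.7*8.854e-14/1.602e-19 = 1.293281e+07
Step 3: W^2 = 1.293281e+07 * 1.26576e-15 * 0.717 = 1.17372e-08
Step 4: W = sqrt(1.17372e-08) = 1.083e-04 cm = 1.083 um

1.083


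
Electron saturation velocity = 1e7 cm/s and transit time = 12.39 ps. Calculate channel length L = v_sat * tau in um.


Step 1: tau in seconds = 12.39 ps * 1e-12 = 1.2390e-11 s
Step 2: L = v_sat * tau = 1e7 * 1.2390e-11 = 1.2390e-04 cm
Step 3: L in um = 1.2390e-04 * 1e4 = 1.239 um

1.239


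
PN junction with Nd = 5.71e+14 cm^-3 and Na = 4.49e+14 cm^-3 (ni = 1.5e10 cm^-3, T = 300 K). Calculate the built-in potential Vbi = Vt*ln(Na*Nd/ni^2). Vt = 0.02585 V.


Step 1: Compute Na*Nd/ni^2 = 4.49e+14 * 5.71e+14 / (1.5e10)^2 = 1.1395e+09
Step 2: ln(1.1395e+09) = 20.8539
Step 3: Vbi = 0.02585 * 20.8539 = 0.539 V

0.539


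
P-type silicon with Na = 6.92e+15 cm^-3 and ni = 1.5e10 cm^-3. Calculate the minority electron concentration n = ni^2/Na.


Step 1: Majority hole concentration p ≈ Na = 6.92e+15 cm^-3
Step 2: n = ni^2 / Na = (1.5e10)^2 / 6.92e+15
Step 3: n = 3.25e+04 cm^-3

3.25e+04


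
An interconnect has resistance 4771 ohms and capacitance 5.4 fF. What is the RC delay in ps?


Step 1: tau = R * C
Step 2: tau = 4771 * 5.4 fF = 4771 * 5.4e-15 F
Step 3: tau = 2.57634e-11 s = 25.7634 ps

25.7634


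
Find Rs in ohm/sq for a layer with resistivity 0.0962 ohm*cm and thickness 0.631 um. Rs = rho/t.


Step 1: Convert thickness to cm: t = 0.631 um = 6.3100e-05 cm
Step 2: Rs = rho / t = 0.0962 / 6.3100e-05
Step 3: Rs = 1524.6 ohm/sq

1524.6


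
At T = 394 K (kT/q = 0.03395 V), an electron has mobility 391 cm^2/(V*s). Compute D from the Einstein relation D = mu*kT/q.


Step 1: D = mu * (kT/q)
Step 2: D = 391 * 0.03395
Step 3: D = 13.27 cm^2/s

13.27


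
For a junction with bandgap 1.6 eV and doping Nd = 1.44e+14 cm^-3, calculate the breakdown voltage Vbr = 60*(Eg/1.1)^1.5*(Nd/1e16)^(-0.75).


Step 1: Eg/1.1 = 1.6/1.1 = 1.454545
Step 2: (Eg/1.1)^1.5 = 1.454545^1.5 = 1.754247
Step 3: (Nd/1e16)^(-0.75) = (0.0144)^(-0.75) = 24.056261
Step 4: Vbr = 60 * 1.754247 * 24.056261 = 2532.0 V

2532.0


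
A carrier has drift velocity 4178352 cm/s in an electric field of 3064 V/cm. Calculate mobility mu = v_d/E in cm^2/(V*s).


Step 1: mu = v_d / E
Step 2: mu = 4178352 / 3064
Step 3: mu = 1363.69 cm^2/(V*s)

1363.69


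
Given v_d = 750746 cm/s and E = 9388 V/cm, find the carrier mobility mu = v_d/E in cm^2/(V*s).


Step 1: mu = v_d / E
Step 2: mu = 750746 / 9388
Step 3: mu = 79.97 cm^2/(V*s)

79.97


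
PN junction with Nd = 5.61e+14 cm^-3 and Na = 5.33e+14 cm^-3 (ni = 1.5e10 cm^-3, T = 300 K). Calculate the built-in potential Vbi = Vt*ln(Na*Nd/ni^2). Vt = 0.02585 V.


Step 1: Compute Na*Nd/ni^2 = 5.33e+14 * 5.61e+14 / (1.5e10)^2 = 1.3289e+09
Step 2: ln(1.3289e+09) = 21.0076
Step 3: Vbi = 0.02585 * 21.0076 = 0.543 V

0.543


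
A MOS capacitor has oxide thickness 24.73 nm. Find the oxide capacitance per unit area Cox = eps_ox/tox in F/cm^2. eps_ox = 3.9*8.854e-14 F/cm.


Step 1: eps_ox = 3.9 * 8.854e-14 = 3.45306e-13 F/cm
Step 2: tox in cm = 24.73 nm * 1e-7 = 2.4730e-06 cm
Step 3: Cox = 3.45306e-13 / 2.4730e-06 = 1.40e-07 F/cm^2

1.40e-07


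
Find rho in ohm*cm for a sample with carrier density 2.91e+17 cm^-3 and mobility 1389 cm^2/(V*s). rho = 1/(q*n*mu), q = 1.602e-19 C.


Step 1: sigma = q * n * mu = 1.602e-19 * 2.91e+17 * 1389 = 6.47527e+01 S/cm
Step 2: rho = 1 / sigma = 1 / 6.47527e+01 = 0.01544 ohm*cm

0.01544


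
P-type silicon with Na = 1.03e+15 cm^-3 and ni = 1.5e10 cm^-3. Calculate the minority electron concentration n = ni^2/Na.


Step 1: Majority hole concentration p ≈ Na = 1.03e+15 cm^-3
Step 2: n = ni^2 / Na = (1.5e10)^2 / 1.03e+15
Step 3: n = 2.18e+05 cm^-3

2.18e+05


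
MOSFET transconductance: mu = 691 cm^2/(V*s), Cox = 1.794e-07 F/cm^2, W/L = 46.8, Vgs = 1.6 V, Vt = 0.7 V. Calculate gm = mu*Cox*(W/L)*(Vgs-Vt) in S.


Step 1: Vov = Vgs - Vt = 1.6 - 0.7 = 0.9 V
Step 2: gm = mu * Cox * (W/L) * Vov
Step 3: gm = 691 * 1.794e-07 * 46.8 * 0.9 = 5.22e-03 S

5.22e-03


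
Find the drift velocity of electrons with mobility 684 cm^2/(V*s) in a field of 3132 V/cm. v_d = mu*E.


Step 1: v_d = mu * E
Step 2: v_d = 684 * 3132 = 2142288
Step 3: v_d = 2.14e+06 cm/s

2.14e+06


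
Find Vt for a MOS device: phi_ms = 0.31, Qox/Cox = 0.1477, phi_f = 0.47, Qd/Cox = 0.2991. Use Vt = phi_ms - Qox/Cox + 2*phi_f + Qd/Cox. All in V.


Step 1: Vt = phi_ms - Qox/Cox + 2*phi_f + Qd/Cox
Step 2: Vt = 0.31 - 0.1477 + 2*0.47 + 0.2991
Step 3: Vt = 0.31 - 0.1477 + 0.94 + 0.2991
Step 4: Vt = 1.4014 V

1.4014


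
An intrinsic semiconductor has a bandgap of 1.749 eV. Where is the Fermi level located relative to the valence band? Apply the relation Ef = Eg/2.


Step 1: For an intrinsic semiconductor, the Fermi level sits at midgap.
Step 2: Ef = Eg / 2 = 1.749 / 2 = 0.8745 eV

0.8745


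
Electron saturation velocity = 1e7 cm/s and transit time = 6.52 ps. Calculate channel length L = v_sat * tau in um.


Step 1: tau in seconds = 6.52 ps * 1e-12 = 6.5200e-12 s
Step 2: L = v_sat * tau = 1e7 * 6.5200e-12 = 6.5200e-05 cm
Step 3: L in um = 6.5200e-05 * 1e4 = 0.652 um

0.652


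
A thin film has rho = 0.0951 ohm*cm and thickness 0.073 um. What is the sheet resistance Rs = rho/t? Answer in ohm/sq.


Step 1: Convert thickness to cm: t = 0.073 um = 7.3000e-06 cm
Step 2: Rs = rho / t = 0.0951 / 7.3000e-06
Step 3: Rs = 13027.4 ohm/sq

13027.4


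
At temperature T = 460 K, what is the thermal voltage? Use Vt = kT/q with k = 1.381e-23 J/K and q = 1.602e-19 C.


Step 1: kT = 1.381e-23 * 460 = 6.3526e-21 J
Step 2: Vt = kT/q = 6.3526e-21 / 1.602e-19
Step 3: Vt = 0.03965 V

0.03965


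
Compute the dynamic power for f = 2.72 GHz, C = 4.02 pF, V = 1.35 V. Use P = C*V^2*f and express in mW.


Step 1: V^2 = 1.35^2 = 1.8225 V^2
Step 2: P = C*V^2*f = 4.02e-12 F * 1.8225 * 2.72e9 Hz
Step 3: P = 1.9927944e-02 W
Step 4: P = 19.928 mW

19.928


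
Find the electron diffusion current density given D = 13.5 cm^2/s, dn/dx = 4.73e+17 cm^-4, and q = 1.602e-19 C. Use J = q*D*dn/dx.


Step 1: J = q * D * (dn/dx)
Step 2: J = 1.602e-19 * 13.5 * 4.73e+17
Step 3: J = 1.02e+00 A/cm^2

1.02e+00


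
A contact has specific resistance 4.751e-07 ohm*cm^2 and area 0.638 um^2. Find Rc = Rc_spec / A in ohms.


Step 1: Convert area to cm^2: 0.638 um^2 = 6.3800e-09 cm^2
Step 2: Rc = Rc_spec / A = 4.751e-07 / 6.3800e-09
Step 3: Rc = 7.45e+01 ohms

7.45e+01


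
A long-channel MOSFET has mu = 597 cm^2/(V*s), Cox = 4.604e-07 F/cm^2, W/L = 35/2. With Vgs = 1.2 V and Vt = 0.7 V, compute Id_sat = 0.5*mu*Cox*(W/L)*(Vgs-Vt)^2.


Step 1: Overdrive voltage Vov = Vgs - Vt = 1.2 - 0.7 = 0.5 V
Step 2: W/L = 35/2 = 17.5
Step 3: Id = 0.5 * 597 * 4.604e-07 * 17.5 * 0.5^2
Step 4: Id = 6.01e-04 A

6.01e-04


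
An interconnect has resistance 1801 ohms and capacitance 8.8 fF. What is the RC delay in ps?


Step 1: tau = R * C
Step 2: tau = 1801 * 8.8 fF = 1801 * 8.8e-15 F
Step 3: tau = 1.58488e-11 s = 15.8488 ps

15.8488


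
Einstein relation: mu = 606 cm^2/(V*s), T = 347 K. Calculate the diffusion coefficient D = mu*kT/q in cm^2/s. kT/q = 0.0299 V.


Step 1: D = mu * (kT/q)
Step 2: D = 606 * 0.0299
Step 3: D = 18.12 cm^2/s

18.12


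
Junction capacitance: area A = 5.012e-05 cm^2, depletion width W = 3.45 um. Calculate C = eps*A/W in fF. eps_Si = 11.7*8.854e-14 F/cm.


Step 1: eps_Si = 11.7 * 8.854e-14 = 1.035918e-12 F/cm
Step 2: W in cm = 3.45 * 1e-4 = 3.45e-04 cm
Step 3: C = 1.035918e-12 * 5.012e-05 / 3.45e-04 = 1.504934e-13 F
Step 4: C = 150.49 fF

150.49


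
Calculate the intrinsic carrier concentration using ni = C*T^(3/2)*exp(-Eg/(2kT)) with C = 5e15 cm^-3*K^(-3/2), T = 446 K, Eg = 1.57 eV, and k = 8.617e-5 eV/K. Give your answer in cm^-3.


Step 1: Compute kT = 8.617e-5 * 446 = 0.03843182 eV
Step 2: Exponent = -Eg/(2kT) = -1.57/(2*0.03843182) = -20.42578
Step 3: T^(3/2) = 446^1.5 = 9418.95
Step 4: ni = 5e15 * 9418.95 * exp(-20.42578) = 6.34e+10 cm^-3

6.34e+10


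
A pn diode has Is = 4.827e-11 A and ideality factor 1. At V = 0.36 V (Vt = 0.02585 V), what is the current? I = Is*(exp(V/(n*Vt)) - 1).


Step 1: V/(n*Vt) = 0.36/(1*0.02585) = 13.9265
Step 2: exp(13.9265) = 1.1174e+06
Step 3: I = 4.827e-11 * (1.1174e+06 - 1) = 5.39e-05 A

5.39e-05


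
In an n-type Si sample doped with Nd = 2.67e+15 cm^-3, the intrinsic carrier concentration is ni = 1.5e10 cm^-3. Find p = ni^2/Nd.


Step 1: Since Nd >> ni, n ≈ Nd = 2.67e+15 cm^-3
Step 2: p = ni^2 / n = (1.5e10)^2 / 2.67e+15
Step 3: p = 2.25e20 / 2.67e+15 = 8.43e+04 cm^-3

8.43e+04


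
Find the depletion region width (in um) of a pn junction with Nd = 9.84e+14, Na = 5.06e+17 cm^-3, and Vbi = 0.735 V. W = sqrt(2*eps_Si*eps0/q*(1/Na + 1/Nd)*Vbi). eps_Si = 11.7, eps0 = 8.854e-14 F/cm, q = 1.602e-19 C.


Step 1: 1/Na + 1/Nd = 1/5.06e+17 + 1/9.84e+14 = 1.01824e-15
Step 2: 2*eps*eps0/q = 2*11.7*8.854e-14/1.602e-19 = 1.293281e+07
Step 3: W^2 = 1.293281e+07 * 1.01824e-15 * 0.735 = 9.67900e-09
Step 4: W = sqrt(9.67900e-09) = 9.838e-05 cm = 0.9838 um

0.9838


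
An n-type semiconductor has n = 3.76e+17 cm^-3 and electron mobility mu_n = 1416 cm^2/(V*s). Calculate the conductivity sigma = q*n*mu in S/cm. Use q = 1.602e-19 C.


Step 1: sigma = q * n * mu
Step 2: sigma = 1.602e-19 * 3.76e+17 * 1416
Step 3: sigma = 8.529e+01 S/cm

8.529e+01


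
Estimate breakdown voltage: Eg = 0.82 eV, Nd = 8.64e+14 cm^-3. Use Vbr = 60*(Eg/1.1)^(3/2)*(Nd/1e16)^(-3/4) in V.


Step 1: Eg/1.1 = 0.82/1.1 = 0.745455
Step 2: (Eg/1.1)^1.5 = 0.745455^1.5 = 0.643624
Step 3: (Nd/1e16)^(-0.75) = (0.0864)^(-0.75) = 6.275014
Step 4: Vbr = 60 * 0.643624 * 6.275014 = 242.3 V

242.3


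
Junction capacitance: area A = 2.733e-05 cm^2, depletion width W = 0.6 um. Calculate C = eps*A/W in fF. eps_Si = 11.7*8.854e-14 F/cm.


Step 1: eps_Si = 11.7 * 8.854e-14 = 1.035918e-12 F/cm
Step 2: W in cm = 0.6 * 1e-4 = 6.00e-05 cm
Step 3: C = 1.035918e-12 * 2.733e-05 / 6.00e-05 = 4.718606e-13 F
Step 4: C = 471.86 fF

471.86


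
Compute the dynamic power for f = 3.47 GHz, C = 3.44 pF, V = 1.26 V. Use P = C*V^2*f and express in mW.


Step 1: V^2 = 1.26^2 = 1.5876 V^2
Step 2: P = C*V^2*f = 3.44e-12 F * 1.5876 * 3.47e9 Hz
Step 3: P = 1.895086368e-02 W
Step 4: P = 18.951 mW

18.951


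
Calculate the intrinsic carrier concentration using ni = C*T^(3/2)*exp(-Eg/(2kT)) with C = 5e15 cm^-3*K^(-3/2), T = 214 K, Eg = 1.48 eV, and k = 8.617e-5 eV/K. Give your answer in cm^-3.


Step 1: Compute kT = 8.617e-5 * 214 = 0.01844038 eV
Step 2: Exponent = -Eg/(2kT) = -1.48/(2*0.01844038) = -40.12932
Step 3: T^(3/2) = 214^1.5 = 3130.55
Step 4: ni = 5e15 * 3130.55 * exp(-40.12932) = 5.84e+01 cm^-3

5.84e+01


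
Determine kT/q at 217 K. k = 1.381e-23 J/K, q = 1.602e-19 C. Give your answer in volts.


Step 1: kT = 1.381e-23 * 217 = 2.99677e-21 J
Step 2: Vt = kT/q = 2.99677e-21 / 1.602e-19
Step 3: Vt = 0.01871 V

0.01871


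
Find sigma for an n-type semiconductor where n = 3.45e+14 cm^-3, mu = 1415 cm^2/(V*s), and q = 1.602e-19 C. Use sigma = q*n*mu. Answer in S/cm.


Step 1: sigma = q * n * mu
Step 2: sigma = 1.602e-19 * 3.45e+14 * 1415
Step 3: sigma = 7.821e-02 S/cm

7.821e-02


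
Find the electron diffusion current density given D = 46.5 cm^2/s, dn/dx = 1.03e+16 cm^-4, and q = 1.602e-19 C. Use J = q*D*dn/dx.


Step 1: J = q * D * (dn/dx)
Step 2: J = 1.602e-19 * 46.5 * 1.03e+16
Step 3: J = 7.67e-02 A/cm^2

7.67e-02


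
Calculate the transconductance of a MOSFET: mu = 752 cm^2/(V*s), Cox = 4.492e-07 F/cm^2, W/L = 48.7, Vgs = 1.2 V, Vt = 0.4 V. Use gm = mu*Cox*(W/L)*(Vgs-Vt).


Step 1: Vov = Vgs - Vt = 1.2 - 0.4 = 0.8 V
Step 2: gm = mu * Cox * (W/L) * Vov
Step 3: gm = 752 * 4.492e-07 * 48.7 * 0.8 = 1.32e-02 S

1.32e-02


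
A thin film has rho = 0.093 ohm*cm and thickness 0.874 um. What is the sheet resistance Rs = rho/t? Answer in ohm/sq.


Step 1: Convert thickness to cm: t = 0.874 um = 8.7400e-05 cm
Step 2: Rs = rho / t = 0.093 / 8.7400e-05
Step 3: Rs = 1064.1 ohm/sq

1064.1


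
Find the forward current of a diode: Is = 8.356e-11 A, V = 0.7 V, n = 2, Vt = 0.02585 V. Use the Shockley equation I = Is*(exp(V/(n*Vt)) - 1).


Step 1: V/(n*Vt) = 0.7/(2*0.02585) = 13.5397
Step 2: exp(13.5397) = 7.5896e+05
Step 3: I = 8.356e-11 * (7.5896e+05 - 1) = 6.34e-05 A

6.34e-05


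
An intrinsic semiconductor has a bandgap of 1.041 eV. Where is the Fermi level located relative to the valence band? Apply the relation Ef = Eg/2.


Step 1: For an intrinsic semiconductor, the Fermi level sits at midgap.
Step 2: Ef = Eg / 2 = 1.041 / 2 = 0.5205 eV

0.5205


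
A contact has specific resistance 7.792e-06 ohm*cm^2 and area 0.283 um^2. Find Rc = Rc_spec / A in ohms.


Step 1: Convert area to cm^2: 0.283 um^2 = 2.8300e-09 cm^2
Step 2: Rc = Rc_spec / A = 7.792e-06 / 2.8300e-09
Step 3: Rc = 2.75e+03 ohms

2.75e+03


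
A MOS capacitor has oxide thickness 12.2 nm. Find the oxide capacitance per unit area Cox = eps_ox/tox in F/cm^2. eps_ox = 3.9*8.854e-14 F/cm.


Step 1: eps_ox = 3.9 * 8.854e-14 = 3.45306e-13 F/cm
Step 2: tox in cm = 12.2 nm * 1e-7 = 1.2200e-06 cm
Step 3: Cox = 3.45306e-13 / 1.2200e-06 = 2.83e-07 F/cm^2

2.83e-07


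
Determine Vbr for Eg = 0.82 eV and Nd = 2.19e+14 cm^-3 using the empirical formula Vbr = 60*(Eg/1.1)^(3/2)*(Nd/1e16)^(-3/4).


Step 1: Eg/1.1 = 0.82/1.1 = 0.745455
Step 2: (Eg/1.1)^1.5 = 0.745455^1.5 = 0.643624
Step 3: (Nd/1e16)^(-0.75) = (0.0219)^(-0.75) = 17.565759
Step 4: Vbr = 60 * 0.643624 * 17.565759 = 678.3 V

678.3


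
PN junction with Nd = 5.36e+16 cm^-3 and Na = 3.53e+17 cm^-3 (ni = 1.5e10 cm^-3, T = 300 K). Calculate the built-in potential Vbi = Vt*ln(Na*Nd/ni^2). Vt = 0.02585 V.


Step 1: Compute Na*Nd/ni^2 = 3.53e+17 * 5.36e+16 / (1.5e10)^2 = 8.4092e+13
Step 2: ln(8.4092e+13) = 32.0629
Step 3: Vbi = 0.02585 * 32.0629 = 0.829 V

0.829


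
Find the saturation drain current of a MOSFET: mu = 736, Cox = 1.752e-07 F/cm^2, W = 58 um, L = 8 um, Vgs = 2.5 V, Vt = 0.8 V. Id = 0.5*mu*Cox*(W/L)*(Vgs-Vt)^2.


Step 1: Overdrive voltage Vov = Vgs - Vt = 2.5 - 0.8 = 1.7 V
Step 2: W/L = 58/8 = 7.25
Step 3: Id = 0.5 * 736 * 1.752e-07 * 7.25 * 1.7^2
Step 4: Id = 1.35e-03 A

1.35e-03


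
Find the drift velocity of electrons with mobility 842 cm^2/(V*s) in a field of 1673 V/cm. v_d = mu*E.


Step 1: v_d = mu * E
Step 2: v_d = 842 * 1673 = 1408666
Step 3: v_d = 1.41e+06 cm/s

1.41e+06


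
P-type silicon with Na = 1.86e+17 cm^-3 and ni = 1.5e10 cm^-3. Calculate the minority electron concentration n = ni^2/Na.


Step 1: Majority hole concentration p ≈ Na = 1.86e+17 cm^-3
Step 2: n = ni^2 / Na = (1.5e10)^2 / 1.86e+17
Step 3: n = 1.21e+03 cm^-3

1.21e+03


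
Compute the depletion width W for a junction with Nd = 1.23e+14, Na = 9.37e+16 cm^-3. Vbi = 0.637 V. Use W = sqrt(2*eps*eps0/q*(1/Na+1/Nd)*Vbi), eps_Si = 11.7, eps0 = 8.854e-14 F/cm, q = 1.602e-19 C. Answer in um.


Step 1: 1/Na + 1/Nd = 1/9.37e+16 + 1/1.23e+14 = 8.14075e-15
Step 2: 2*eps*eps0/q = 2*11.7*8.854e-14/1.602e-19 = 1.293281e+07
Step 3: W^2 = 1.293281e+07 * 8.14075e-15 * 0.637 = 6.70651e-08
Step 4: W = sqrt(6.70651e-08) = 2.590e-04 cm = 2.59 um

2.59


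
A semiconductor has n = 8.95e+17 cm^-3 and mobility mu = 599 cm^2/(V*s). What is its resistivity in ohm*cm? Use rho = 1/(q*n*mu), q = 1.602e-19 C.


Step 1: sigma = q * n * mu = 1.602e-19 * 8.95e+17 * 599 = 8.58840e+01 S/cm
Step 2: rho = 1 / sigma = 1 / 8.58840e+01 = 0.01164 ohm*cm

0.01164


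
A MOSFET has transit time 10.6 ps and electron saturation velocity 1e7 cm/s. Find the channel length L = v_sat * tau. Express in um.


Step 1: tau in seconds = 10.6 ps * 1e-12 = 1.0600e-11 s
Step 2: L = v_sat * tau = 1e7 * 1.0600e-11 = 1.0600e-04 cm
Step 3: L in um = 1.0600e-04 * 1e4 = 1.06 um

1.06


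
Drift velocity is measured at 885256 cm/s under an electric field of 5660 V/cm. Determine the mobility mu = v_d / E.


Step 1: mu = v_d / E
Step 2: mu = 885256 / 5660
Step 3: mu = 156.41 cm^2/(V*s)

156.41


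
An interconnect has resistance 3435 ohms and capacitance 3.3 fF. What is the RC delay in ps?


Step 1: tau = R * C
Step 2: tau = 3435 * 3.3 fF = 3435 * 3.3e-15 F
Step 3: tau = 1.13355e-11 s = 11.3355 ps

11.3355


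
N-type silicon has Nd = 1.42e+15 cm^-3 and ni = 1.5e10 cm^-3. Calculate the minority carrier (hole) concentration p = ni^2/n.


Step 1: Since Nd >> ni, n ≈ Nd = 1.42e+15 cm^-3
Step 2: p = ni^2 / n = (1.5e10)^2 / 1.42e+15
Step 3: p = 2.25e20 / 1.42e+15 = 1.58e+05 cm^-3

1.58e+05


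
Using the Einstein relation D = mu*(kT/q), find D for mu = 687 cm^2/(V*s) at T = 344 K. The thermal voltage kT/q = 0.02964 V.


Step 1: D = mu * (kT/q)
Step 2: D = 687 * 0.02964
Step 3: D = 20.36 cm^2/s

20.36


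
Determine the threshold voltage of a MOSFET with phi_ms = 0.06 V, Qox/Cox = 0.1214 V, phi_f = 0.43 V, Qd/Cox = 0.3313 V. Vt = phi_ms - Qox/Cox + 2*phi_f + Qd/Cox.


Step 1: Vt = phi_ms - Qox/Cox + 2*phi_f + Qd/Cox
Step 2: Vt = 0.06 - 0.1214 + 2*0.43 + 0.3313
Step 3: Vt = 0.06 - 0.1214 + 0.86 + 0.3313
Step 4: Vt = 1.1299 V

1.1299


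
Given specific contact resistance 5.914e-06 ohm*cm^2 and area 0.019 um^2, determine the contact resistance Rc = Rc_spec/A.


Step 1: Convert area to cm^2: 0.019 um^2 = 1.9000e-10 cm^2
Step 2: Rc = Rc_spec / A = 5.914e-06 / 1.9000e-10
Step 3: Rc = 3.11e+04 ohms

3.11e+04


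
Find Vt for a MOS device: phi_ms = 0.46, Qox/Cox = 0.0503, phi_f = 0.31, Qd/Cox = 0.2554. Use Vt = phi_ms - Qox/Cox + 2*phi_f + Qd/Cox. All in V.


Step 1: Vt = phi_ms - Qox/Cox + 2*phi_f + Qd/Cox
Step 2: Vt = 0.46 - 0.0503 + 2*0.31 + 0.2554
Step 3: Vt = 0.46 - 0.0503 + 0.62 + 0.2554
Step 4: Vt = 1.2851 V

1.2851


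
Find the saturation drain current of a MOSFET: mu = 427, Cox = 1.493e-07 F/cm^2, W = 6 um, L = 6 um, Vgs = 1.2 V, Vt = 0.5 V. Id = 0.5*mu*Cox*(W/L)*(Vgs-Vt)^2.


Step 1: Overdrive voltage Vov = Vgs - Vt = 1.2 - 0.5 = 0.7 V
Step 2: W/L = 6/6 = 1
Step 3: Id = 0.5 * 427 * 1.493e-07 * 1 * 0.7^2
Step 4: Id = 1.56e-05 A

1.56e-05


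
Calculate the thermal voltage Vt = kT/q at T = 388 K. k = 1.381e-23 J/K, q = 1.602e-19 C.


Step 1: kT = 1.381e-23 * 388 = 5.35828e-21 J
Step 2: Vt = kT/q = 5.35828e-21 / 1.602e-19
Step 3: Vt = 0.03345 V

0.03345


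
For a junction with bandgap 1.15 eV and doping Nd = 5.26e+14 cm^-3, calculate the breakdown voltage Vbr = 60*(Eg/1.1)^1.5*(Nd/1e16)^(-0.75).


Step 1: Eg/1.1 = 1.15/1.1 = 1.045455
Step 2: (Eg/1.1)^1.5 = 1.045455^1.5 = 1.068952
Step 3: (Nd/1e16)^(-0.75) = (0.0526)^(-0.75) = 9.104596
Step 4: Vbr = 60 * 1.068952 * 9.104596 = 583.9 V

583.9


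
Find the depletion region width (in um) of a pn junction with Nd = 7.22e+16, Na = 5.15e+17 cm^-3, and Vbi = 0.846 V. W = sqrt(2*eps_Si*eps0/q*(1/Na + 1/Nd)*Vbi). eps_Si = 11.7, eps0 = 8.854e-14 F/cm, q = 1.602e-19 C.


Step 1: 1/Na + 1/Nd = 1/5.15e+17 + 1/7.22e+16 = 1.57922e-17
Step 2: 2*eps*eps0/q = 2*11.7*8.854e-14/1.602e-19 = 1.293281e+07
Step 3: W^2 = 1.293281e+07 * 1.57922e-17 * 0.846 = 1.72785e-10
Step 4: W = sqrt(1.72785e-10) = 1.314e-05 cm = 0.1314 um

0.1314


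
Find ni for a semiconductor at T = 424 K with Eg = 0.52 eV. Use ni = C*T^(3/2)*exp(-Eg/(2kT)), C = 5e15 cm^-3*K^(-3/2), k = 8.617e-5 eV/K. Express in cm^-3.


Step 1: Compute kT = 8.617e-5 * 424 = 0.03653608 eV
Step 2: Exponent = -Eg/(2kT) = -0.52/(2*0.03653608) = -7.11625
Step 3: T^(3/2) = 424^1.5 = 8730.69
Step 4: ni = 5e15 * 8730.69 * exp(-7.11625) = 3.54e+16 cm^-3

3.54e+16


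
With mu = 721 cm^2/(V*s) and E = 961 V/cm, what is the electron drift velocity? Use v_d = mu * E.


Step 1: v_d = mu * E
Step 2: v_d = 721 * 961 = 692881
Step 3: v_d = 6.93e+05 cm/s

6.93e+05


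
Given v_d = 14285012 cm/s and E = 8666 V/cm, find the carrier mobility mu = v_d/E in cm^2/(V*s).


Step 1: mu = v_d / E
Step 2: mu = 14285012 / 8666
Step 3: mu = 1648.4 cm^2/(V*s)

1648.4


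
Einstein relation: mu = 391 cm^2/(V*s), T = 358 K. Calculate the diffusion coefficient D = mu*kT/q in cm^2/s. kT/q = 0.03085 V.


Step 1: D = mu * (kT/q)
Step 2: D = 391 * 0.03085
Step 3: D = 12.06 cm^2/s

12.06


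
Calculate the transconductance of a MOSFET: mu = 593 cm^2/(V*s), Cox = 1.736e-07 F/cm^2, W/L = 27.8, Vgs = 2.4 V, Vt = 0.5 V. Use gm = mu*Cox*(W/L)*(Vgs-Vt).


Step 1: Vov = Vgs - Vt = 2.4 - 0.5 = 1.9 V
Step 2: gm = mu * Cox * (W/L) * Vov
Step 3: gm = 593 * 1.736e-07 * 27.8 * 1.9 = 5.44e-03 S

5.44e-03


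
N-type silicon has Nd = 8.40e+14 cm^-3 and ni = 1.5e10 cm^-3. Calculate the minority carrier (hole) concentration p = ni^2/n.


Step 1: Since Nd >> ni, n ≈ Nd = 8.40e+14 cm^-3
Step 2: p = ni^2 / n = (1.5e10)^2 / 8.40e+14
Step 3: p = 2.25e20 / 8.40e+14 = 2.68e+05 cm^-3

2.68e+05


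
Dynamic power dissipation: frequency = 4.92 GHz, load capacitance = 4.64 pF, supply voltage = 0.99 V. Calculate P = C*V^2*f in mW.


Step 1: V^2 = 0.99^2 = 0.9801 V^2
Step 2: P = C*V^2*f = 4.64e-12 F * 0.9801 * 4.92e9 Hz
Step 3: P = 2.237450688e-02 W
Step 4: P = 22.375 mW

22.375


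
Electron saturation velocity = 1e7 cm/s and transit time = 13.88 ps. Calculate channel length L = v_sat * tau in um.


Step 1: tau in seconds = 13.88 ps * 1e-12 = 1.3880e-11 s
Step 2: L = v_sat * tau = 1e7 * 1.3880e-11 = 1.3880e-04 cm
Step 3: L in um = 1.3880e-04 * 1e4 = 1.388 um

1.388


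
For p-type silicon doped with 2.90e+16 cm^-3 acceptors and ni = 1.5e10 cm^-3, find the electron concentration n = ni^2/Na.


Step 1: Majority hole concentration p ≈ Na = 2.90e+16 cm^-3
Step 2: n = ni^2 / Na = (1.5e10)^2 / 2.90e+16
Step 3: n = 7.76e+03 cm^-3

7.76e+03


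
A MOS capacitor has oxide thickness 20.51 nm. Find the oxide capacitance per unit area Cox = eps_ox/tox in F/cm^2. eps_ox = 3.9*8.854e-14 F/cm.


Step 1: eps_ox = 3.9 * 8.854e-14 = 3.45306e-13 F/cm
Step 2: tox in cm = 20.51 nm * 1e-7 = 2.0510e-06 cm
Step 3: Cox = 3.45306e-13 / 2.0510e-06 = 1.68e-07 F/cm^2

1.68e-07


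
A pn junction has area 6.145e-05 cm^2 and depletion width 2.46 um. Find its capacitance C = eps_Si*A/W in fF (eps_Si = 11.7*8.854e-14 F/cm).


Step 1: eps_Si = 11.7 * 8.854e-14 = 1.035918e-12 F/cm
Step 2: W in cm = 2.46 * 1e-4 = 2.46e-04 cm
Step 3: C = 1.035918e-12 * 6.145e-05 / 2.46e-04 = 2.587689e-13 F
Step 4: C = 258.77 fF

258.77


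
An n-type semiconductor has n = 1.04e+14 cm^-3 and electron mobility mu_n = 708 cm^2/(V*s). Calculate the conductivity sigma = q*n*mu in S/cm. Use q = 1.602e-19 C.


Step 1: sigma = q * n * mu
Step 2: sigma = 1.602e-19 * 1.04e+14 * 708
Step 3: sigma = 1.180e-02 S/cm

1.180e-02


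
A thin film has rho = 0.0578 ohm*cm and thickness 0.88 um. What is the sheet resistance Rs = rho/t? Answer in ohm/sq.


Step 1: Convert thickness to cm: t = 0.88 um = 8.8000e-05 cm
Step 2: Rs = rho / t = 0.0578 / 8.8000e-05
Step 3: Rs = 656.8 ohm/sq

656.8


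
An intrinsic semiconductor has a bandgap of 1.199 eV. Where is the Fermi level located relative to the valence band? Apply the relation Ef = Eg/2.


Step 1: For an intrinsic semiconductor, the Fermi level sits at midgap.
Step 2: Ef = Eg / 2 = 1.199 / 2 = 0.5995 eV

0.5995


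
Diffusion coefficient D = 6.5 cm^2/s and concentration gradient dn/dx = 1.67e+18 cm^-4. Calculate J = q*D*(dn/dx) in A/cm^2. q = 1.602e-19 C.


Step 1: J = q * D * (dn/dx)
Step 2: J = 1.602e-19 * 6.5 * 1.67e+18
Step 3: J = 1.74e+00 A/cm^2

1.74e+00


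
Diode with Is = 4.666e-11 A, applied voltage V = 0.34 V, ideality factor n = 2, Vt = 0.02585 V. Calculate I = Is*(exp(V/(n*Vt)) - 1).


Step 1: V/(n*Vt) = 0.34/(2*0.02585) = 6.5764
Step 2: exp(6.5764) = 7.1795e+02
Step 3: I = 4.666e-11 * (7.1795e+02 - 1) = 3.35e-08 A

3.35e-08
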